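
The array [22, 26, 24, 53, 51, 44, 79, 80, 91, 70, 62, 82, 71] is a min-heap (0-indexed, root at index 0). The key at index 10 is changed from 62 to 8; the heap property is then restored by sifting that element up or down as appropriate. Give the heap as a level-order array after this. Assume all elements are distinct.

[8, 22, 24, 53, 26, 44, 79, 80, 91, 70, 51, 82, 71]

set index 10 from 62 to 8 → [22, 26, 24, 53, 51, 44, 79, 80, 91, 70, 8, 82, 71]
8 < parent 51 at index 4, swap → [22, 26, 24, 53, 8, 44, 79, 80, 91, 70, 51, 82, 71]
8 < parent 26 at index 1, swap → [22, 8, 24, 53, 26, 44, 79, 80, 91, 70, 51, 82, 71]
8 < parent 22 at index 0, swap → [8, 22, 24, 53, 26, 44, 79, 80, 91, 70, 51, 82, 71]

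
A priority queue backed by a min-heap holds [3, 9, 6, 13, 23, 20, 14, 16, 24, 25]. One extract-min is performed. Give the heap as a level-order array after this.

[6, 9, 14, 13, 23, 20, 25, 16, 24]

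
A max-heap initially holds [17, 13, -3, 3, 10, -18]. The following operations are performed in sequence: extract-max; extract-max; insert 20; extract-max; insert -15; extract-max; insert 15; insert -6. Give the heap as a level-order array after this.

[15, 3, -3, -18, -15, -6]

extract-max → returns 17:
  remove root 17; move last element -18 to root → [-18, 13, -3, 3, 10]
  -18 vs larger child 13 at index 1, swap → [13, -18, -3, 3, 10]
  -18 vs larger child 10 at index 4, swap → [13, 10, -3, 3, -18]
extract-max → returns 13:
  remove root 13; move last element -18 to root → [-18, 10, -3, 3]
  -18 vs larger child 10 at index 1, swap → [10, -18, -3, 3]
  -18 vs only child 3 at index 3, swap → [10, 3, -3, -18]
insert 20:
  append 20 at index 4 → [10, 3, -3, -18, 20]
  20 > parent 3 at index 1, swap → [10, 20, -3, -18, 3]
  20 > parent 10 at index 0, swap → [20, 10, -3, -18, 3]
extract-max → returns 20:
  remove root 20; move last element 3 to root → [3, 10, -3, -18]
  3 vs larger child 10 at index 1, swap → [10, 3, -3, -18]
insert -15:
  append -15 at index 4 → [10, 3, -3, -18, -15] (no swap needed)
extract-max → returns 10:
  remove root 10; move last element -15 to root → [-15, 3, -3, -18]
  -15 vs larger child 3 at index 1, swap → [3, -15, -3, -18]
insert 15:
  append 15 at index 4 → [3, -15, -3, -18, 15]
  15 > parent -15 at index 1, swap → [3, 15, -3, -18, -15]
  15 > parent 3 at index 0, swap → [15, 3, -3, -18, -15]
insert -6:
  append -6 at index 5 → [15, 3, -3, -18, -15, -6] (no swap needed)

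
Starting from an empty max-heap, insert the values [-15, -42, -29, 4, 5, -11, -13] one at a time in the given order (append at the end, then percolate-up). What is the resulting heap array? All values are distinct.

[5, 4, -11, -42, -15, -29, -13]

Insert -15:
  append -15 at index 0 → [-15] (no swap needed)
Insert -42:
  append -42 at index 1 → [-15, -42] (no swap needed)
Insert -29:
  append -29 at index 2 → [-15, -42, -29] (no swap needed)
Insert 4:
  append 4 at index 3 → [-15, -42, -29, 4]
  4 > parent -42 at index 1, swap → [-15, 4, -29, -42]
  4 > parent -15 at index 0, swap → [4, -15, -29, -42]
Insert 5:
  append 5 at index 4 → [4, -15, -29, -42, 5]
  5 > parent -15 at index 1, swap → [4, 5, -29, -42, -15]
  5 > parent 4 at index 0, swap → [5, 4, -29, -42, -15]
Insert -11:
  append -11 at index 5 → [5, 4, -29, -42, -15, -11]
  -11 > parent -29 at index 2, swap → [5, 4, -11, -42, -15, -29]
Insert -13:
  append -13 at index 6 → [5, 4, -11, -42, -15, -29, -13] (no swap needed)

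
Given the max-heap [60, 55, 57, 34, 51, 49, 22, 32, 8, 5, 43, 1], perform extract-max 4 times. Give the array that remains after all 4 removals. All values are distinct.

[49, 43, 22, 34, 5, 1, 8, 32]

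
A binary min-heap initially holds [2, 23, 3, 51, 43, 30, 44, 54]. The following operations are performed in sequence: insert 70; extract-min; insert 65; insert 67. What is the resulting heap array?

insert 70:
  append 70 at index 8 → [2, 23, 3, 51, 43, 30, 44, 54, 70] (no swap needed)
extract-min → returns 2:
  remove root 2; move last element 70 to root → [70, 23, 3, 51, 43, 30, 44, 54]
  70 vs smaller child 3 at index 2, swap → [3, 23, 70, 51, 43, 30, 44, 54]
  70 vs smaller child 30 at index 5, swap → [3, 23, 30, 51, 43, 70, 44, 54]
insert 65:
  append 65 at index 8 → [3, 23, 30, 51, 43, 70, 44, 54, 65] (no swap needed)
insert 67:
  append 67 at index 9 → [3, 23, 30, 51, 43, 70, 44, 54, 65, 67] (no swap needed)

[3, 23, 30, 51, 43, 70, 44, 54, 65, 67]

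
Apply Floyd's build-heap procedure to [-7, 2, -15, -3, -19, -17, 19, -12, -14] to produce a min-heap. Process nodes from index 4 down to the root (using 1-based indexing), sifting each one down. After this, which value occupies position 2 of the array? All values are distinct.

-14

sift down from index 4:
  -3 vs smaller child -14 at index 9, swap → [-7, 2, -15, -14, -19, -17, 19, -12, -3]
sift down from index 3:
  -15 vs smaller child -17 at index 6, swap → [-7, 2, -17, -14, -19, -15, 19, -12, -3]
sift down from index 2:
  2 vs smaller child -19 at index 5, swap → [-7, -19, -17, -14, 2, -15, 19, -12, -3]
sift down from index 1:
  -7 vs smaller child -19 at index 2, swap → [-19, -7, -17, -14, 2, -15, 19, -12, -3]
  -7 vs smaller child -14 at index 4, swap → [-19, -14, -17, -7, 2, -15, 19, -12, -3]
  -7 vs smaller child -12 at index 8, swap → [-19, -14, -17, -12, 2, -15, 19, -7, -3]
resulting array: [-19, -14, -17, -12, 2, -15, 19, -7, -3]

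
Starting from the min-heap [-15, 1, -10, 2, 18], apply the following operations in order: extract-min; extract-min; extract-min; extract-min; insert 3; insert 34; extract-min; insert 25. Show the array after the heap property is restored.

extract-min → returns -15:
  remove root -15; move last element 18 to root → [18, 1, -10, 2]
  18 vs smaller child -10 at index 2, swap → [-10, 1, 18, 2]
extract-min → returns -10:
  remove root -10; move last element 2 to root → [2, 1, 18]
  2 vs smaller child 1 at index 1, swap → [1, 2, 18]
extract-min → returns 1:
  remove root 1; move last element 18 to root → [18, 2]
  18 vs only child 2 at index 1, swap → [2, 18]
extract-min → returns 2:
  remove root 2; move last element 18 to root → [18] (no swap needed)
insert 3:
  append 3 at index 1 → [18, 3]
  3 < parent 18 at index 0, swap → [3, 18]
insert 34:
  append 34 at index 2 → [3, 18, 34] (no swap needed)
extract-min → returns 3:
  remove root 3; move last element 34 to root → [34, 18]
  34 vs only child 18 at index 1, swap → [18, 34]
insert 25:
  append 25 at index 2 → [18, 34, 25] (no swap needed)

[18, 34, 25]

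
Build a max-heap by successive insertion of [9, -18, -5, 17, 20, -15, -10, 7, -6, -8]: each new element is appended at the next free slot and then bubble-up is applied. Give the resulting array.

[20, 17, -5, 7, 9, -15, -10, -18, -6, -8]

Insert 9:
  append 9 at index 0 → [9] (no swap needed)
Insert -18:
  append -18 at index 1 → [9, -18] (no swap needed)
Insert -5:
  append -5 at index 2 → [9, -18, -5] (no swap needed)
Insert 17:
  append 17 at index 3 → [9, -18, -5, 17]
  17 > parent -18 at index 1, swap → [9, 17, -5, -18]
  17 > parent 9 at index 0, swap → [17, 9, -5, -18]
Insert 20:
  append 20 at index 4 → [17, 9, -5, -18, 20]
  20 > parent 9 at index 1, swap → [17, 20, -5, -18, 9]
  20 > parent 17 at index 0, swap → [20, 17, -5, -18, 9]
Insert -15:
  append -15 at index 5 → [20, 17, -5, -18, 9, -15] (no swap needed)
Insert -10:
  append -10 at index 6 → [20, 17, -5, -18, 9, -15, -10] (no swap needed)
Insert 7:
  append 7 at index 7 → [20, 17, -5, -18, 9, -15, -10, 7]
  7 > parent -18 at index 3, swap → [20, 17, -5, 7, 9, -15, -10, -18]
Insert -6:
  append -6 at index 8 → [20, 17, -5, 7, 9, -15, -10, -18, -6] (no swap needed)
Insert -8:
  append -8 at index 9 → [20, 17, -5, 7, 9, -15, -10, -18, -6, -8] (no swap needed)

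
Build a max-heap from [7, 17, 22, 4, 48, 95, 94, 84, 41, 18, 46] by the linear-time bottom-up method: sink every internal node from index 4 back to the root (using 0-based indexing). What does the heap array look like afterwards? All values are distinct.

[95, 84, 94, 41, 48, 22, 7, 4, 17, 18, 46]

sift down from index 4: already satisfies heap property
sift down from index 3:
  4 vs larger child 84 at index 7, swap → [7, 17, 22, 84, 48, 95, 94, 4, 41, 18, 46]
sift down from index 2:
  22 vs larger child 95 at index 5, swap → [7, 17, 95, 84, 48, 22, 94, 4, 41, 18, 46]
sift down from index 1:
  17 vs larger child 84 at index 3, swap → [7, 84, 95, 17, 48, 22, 94, 4, 41, 18, 46]
  17 vs larger child 41 at index 8, swap → [7, 84, 95, 41, 48, 22, 94, 4, 17, 18, 46]
sift down from index 0:
  7 vs larger child 95 at index 2, swap → [95, 84, 7, 41, 48, 22, 94, 4, 17, 18, 46]
  7 vs larger child 94 at index 6, swap → [95, 84, 94, 41, 48, 22, 7, 4, 17, 18, 46]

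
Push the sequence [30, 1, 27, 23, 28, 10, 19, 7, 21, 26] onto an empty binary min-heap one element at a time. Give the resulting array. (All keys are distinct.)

Insert 30:
  append 30 at index 0 → [30] (no swap needed)
Insert 1:
  append 1 at index 1 → [30, 1]
  1 < parent 30 at index 0, swap → [1, 30]
Insert 27:
  append 27 at index 2 → [1, 30, 27] (no swap needed)
Insert 23:
  append 23 at index 3 → [1, 30, 27, 23]
  23 < parent 30 at index 1, swap → [1, 23, 27, 30]
Insert 28:
  append 28 at index 4 → [1, 23, 27, 30, 28] (no swap needed)
Insert 10:
  append 10 at index 5 → [1, 23, 27, 30, 28, 10]
  10 < parent 27 at index 2, swap → [1, 23, 10, 30, 28, 27]
Insert 19:
  append 19 at index 6 → [1, 23, 10, 30, 28, 27, 19] (no swap needed)
Insert 7:
  append 7 at index 7 → [1, 23, 10, 30, 28, 27, 19, 7]
  7 < parent 30 at index 3, swap → [1, 23, 10, 7, 28, 27, 19, 30]
  7 < parent 23 at index 1, swap → [1, 7, 10, 23, 28, 27, 19, 30]
Insert 21:
  append 21 at index 8 → [1, 7, 10, 23, 28, 27, 19, 30, 21]
  21 < parent 23 at index 3, swap → [1, 7, 10, 21, 28, 27, 19, 30, 23]
Insert 26:
  append 26 at index 9 → [1, 7, 10, 21, 28, 27, 19, 30, 23, 26]
  26 < parent 28 at index 4, swap → [1, 7, 10, 21, 26, 27, 19, 30, 23, 28]

[1, 7, 10, 21, 26, 27, 19, 30, 23, 28]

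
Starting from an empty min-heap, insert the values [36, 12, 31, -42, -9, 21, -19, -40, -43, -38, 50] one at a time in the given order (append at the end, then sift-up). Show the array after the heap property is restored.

Insert 36:
  append 36 at index 0 → [36] (no swap needed)
Insert 12:
  append 12 at index 1 → [36, 12]
  12 < parent 36 at index 0, swap → [12, 36]
Insert 31:
  append 31 at index 2 → [12, 36, 31] (no swap needed)
Insert -42:
  append -42 at index 3 → [12, 36, 31, -42]
  -42 < parent 36 at index 1, swap → [12, -42, 31, 36]
  -42 < parent 12 at index 0, swap → [-42, 12, 31, 36]
Insert -9:
  append -9 at index 4 → [-42, 12, 31, 36, -9]
  -9 < parent 12 at index 1, swap → [-42, -9, 31, 36, 12]
Insert 21:
  append 21 at index 5 → [-42, -9, 31, 36, 12, 21]
  21 < parent 31 at index 2, swap → [-42, -9, 21, 36, 12, 31]
Insert -19:
  append -19 at index 6 → [-42, -9, 21, 36, 12, 31, -19]
  -19 < parent 21 at index 2, swap → [-42, -9, -19, 36, 12, 31, 21]
Insert -40:
  append -40 at index 7 → [-42, -9, -19, 36, 12, 31, 21, -40]
  -40 < parent 36 at index 3, swap → [-42, -9, -19, -40, 12, 31, 21, 36]
  -40 < parent -9 at index 1, swap → [-42, -40, -19, -9, 12, 31, 21, 36]
Insert -43:
  append -43 at index 8 → [-42, -40, -19, -9, 12, 31, 21, 36, -43]
  -43 < parent -9 at index 3, swap → [-42, -40, -19, -43, 12, 31, 21, 36, -9]
  -43 < parent -40 at index 1, swap → [-42, -43, -19, -40, 12, 31, 21, 36, -9]
  -43 < parent -42 at index 0, swap → [-43, -42, -19, -40, 12, 31, 21, 36, -9]
Insert -38:
  append -38 at index 9 → [-43, -42, -19, -40, 12, 31, 21, 36, -9, -38]
  -38 < parent 12 at index 4, swap → [-43, -42, -19, -40, -38, 31, 21, 36, -9, 12]
Insert 50:
  append 50 at index 10 → [-43, -42, -19, -40, -38, 31, 21, 36, -9, 12, 50] (no swap needed)

[-43, -42, -19, -40, -38, 31, 21, 36, -9, 12, 50]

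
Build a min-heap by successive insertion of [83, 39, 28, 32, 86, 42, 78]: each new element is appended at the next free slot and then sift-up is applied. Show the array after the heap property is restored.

Insert 83:
  append 83 at index 0 → [83] (no swap needed)
Insert 39:
  append 39 at index 1 → [83, 39]
  39 < parent 83 at index 0, swap → [39, 83]
Insert 28:
  append 28 at index 2 → [39, 83, 28]
  28 < parent 39 at index 0, swap → [28, 83, 39]
Insert 32:
  append 32 at index 3 → [28, 83, 39, 32]
  32 < parent 83 at index 1, swap → [28, 32, 39, 83]
Insert 86:
  append 86 at index 4 → [28, 32, 39, 83, 86] (no swap needed)
Insert 42:
  append 42 at index 5 → [28, 32, 39, 83, 86, 42] (no swap needed)
Insert 78:
  append 78 at index 6 → [28, 32, 39, 83, 86, 42, 78] (no swap needed)

[28, 32, 39, 83, 86, 42, 78]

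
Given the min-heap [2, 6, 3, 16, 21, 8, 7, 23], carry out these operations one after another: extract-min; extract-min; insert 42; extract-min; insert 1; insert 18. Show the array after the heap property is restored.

extract-min → returns 2:
  remove root 2; move last element 23 to root → [23, 6, 3, 16, 21, 8, 7]
  23 vs smaller child 3 at index 2, swap → [3, 6, 23, 16, 21, 8, 7]
  23 vs smaller child 7 at index 6, swap → [3, 6, 7, 16, 21, 8, 23]
extract-min → returns 3:
  remove root 3; move last element 23 to root → [23, 6, 7, 16, 21, 8]
  23 vs smaller child 6 at index 1, swap → [6, 23, 7, 16, 21, 8]
  23 vs smaller child 16 at index 3, swap → [6, 16, 7, 23, 21, 8]
insert 42:
  append 42 at index 6 → [6, 16, 7, 23, 21, 8, 42] (no swap needed)
extract-min → returns 6:
  remove root 6; move last element 42 to root → [42, 16, 7, 23, 21, 8]
  42 vs smaller child 7 at index 2, swap → [7, 16, 42, 23, 21, 8]
  42 vs only child 8 at index 5, swap → [7, 16, 8, 23, 21, 42]
insert 1:
  append 1 at index 6 → [7, 16, 8, 23, 21, 42, 1]
  1 < parent 8 at index 2, swap → [7, 16, 1, 23, 21, 42, 8]
  1 < parent 7 at index 0, swap → [1, 16, 7, 23, 21, 42, 8]
insert 18:
  append 18 at index 7 → [1, 16, 7, 23, 21, 42, 8, 18]
  18 < parent 23 at index 3, swap → [1, 16, 7, 18, 21, 42, 8, 23]

[1, 16, 7, 18, 21, 42, 8, 23]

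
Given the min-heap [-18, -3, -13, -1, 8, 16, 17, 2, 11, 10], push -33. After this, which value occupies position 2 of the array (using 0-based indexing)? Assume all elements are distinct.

-13

append -33 at index 10 → [-18, -3, -13, -1, 8, 16, 17, 2, 11, 10, -33]
-33 < parent 8 at index 4, swap → [-18, -3, -13, -1, -33, 16, 17, 2, 11, 10, 8]
-33 < parent -3 at index 1, swap → [-18, -33, -13, -1, -3, 16, 17, 2, 11, 10, 8]
-33 < parent -18 at index 0, swap → [-33, -18, -13, -1, -3, 16, 17, 2, 11, 10, 8]
resulting array: [-33, -18, -13, -1, -3, 16, 17, 2, 11, 10, 8]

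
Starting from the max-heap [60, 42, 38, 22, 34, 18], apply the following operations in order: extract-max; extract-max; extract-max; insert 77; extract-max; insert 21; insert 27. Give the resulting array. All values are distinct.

[34, 27, 18, 21, 22]

extract-max → returns 60:
  remove root 60; move last element 18 to root → [18, 42, 38, 22, 34]
  18 vs larger child 42 at index 1, swap → [42, 18, 38, 22, 34]
  18 vs larger child 34 at index 4, swap → [42, 34, 38, 22, 18]
extract-max → returns 42:
  remove root 42; move last element 18 to root → [18, 34, 38, 22]
  18 vs larger child 38 at index 2, swap → [38, 34, 18, 22]
extract-max → returns 38:
  remove root 38; move last element 22 to root → [22, 34, 18]
  22 vs larger child 34 at index 1, swap → [34, 22, 18]
insert 77:
  append 77 at index 3 → [34, 22, 18, 77]
  77 > parent 22 at index 1, swap → [34, 77, 18, 22]
  77 > parent 34 at index 0, swap → [77, 34, 18, 22]
extract-max → returns 77:
  remove root 77; move last element 22 to root → [22, 34, 18]
  22 vs larger child 34 at index 1, swap → [34, 22, 18]
insert 21:
  append 21 at index 3 → [34, 22, 18, 21] (no swap needed)
insert 27:
  append 27 at index 4 → [34, 22, 18, 21, 27]
  27 > parent 22 at index 1, swap → [34, 27, 18, 21, 22]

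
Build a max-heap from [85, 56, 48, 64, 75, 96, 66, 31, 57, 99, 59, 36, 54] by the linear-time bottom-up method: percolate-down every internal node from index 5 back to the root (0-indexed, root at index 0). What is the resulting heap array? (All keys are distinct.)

[99, 85, 96, 64, 75, 54, 66, 31, 57, 56, 59, 36, 48]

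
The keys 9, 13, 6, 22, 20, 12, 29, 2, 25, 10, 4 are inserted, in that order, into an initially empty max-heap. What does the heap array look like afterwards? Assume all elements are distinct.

Insert 9:
  append 9 at index 0 → [9] (no swap needed)
Insert 13:
  append 13 at index 1 → [9, 13]
  13 > parent 9 at index 0, swap → [13, 9]
Insert 6:
  append 6 at index 2 → [13, 9, 6] (no swap needed)
Insert 22:
  append 22 at index 3 → [13, 9, 6, 22]
  22 > parent 9 at index 1, swap → [13, 22, 6, 9]
  22 > parent 13 at index 0, swap → [22, 13, 6, 9]
Insert 20:
  append 20 at index 4 → [22, 13, 6, 9, 20]
  20 > parent 13 at index 1, swap → [22, 20, 6, 9, 13]
Insert 12:
  append 12 at index 5 → [22, 20, 6, 9, 13, 12]
  12 > parent 6 at index 2, swap → [22, 20, 12, 9, 13, 6]
Insert 29:
  append 29 at index 6 → [22, 20, 12, 9, 13, 6, 29]
  29 > parent 12 at index 2, swap → [22, 20, 29, 9, 13, 6, 12]
  29 > parent 22 at index 0, swap → [29, 20, 22, 9, 13, 6, 12]
Insert 2:
  append 2 at index 7 → [29, 20, 22, 9, 13, 6, 12, 2] (no swap needed)
Insert 25:
  append 25 at index 8 → [29, 20, 22, 9, 13, 6, 12, 2, 25]
  25 > parent 9 at index 3, swap → [29, 20, 22, 25, 13, 6, 12, 2, 9]
  25 > parent 20 at index 1, swap → [29, 25, 22, 20, 13, 6, 12, 2, 9]
Insert 10:
  append 10 at index 9 → [29, 25, 22, 20, 13, 6, 12, 2, 9, 10] (no swap needed)
Insert 4:
  append 4 at index 10 → [29, 25, 22, 20, 13, 6, 12, 2, 9, 10, 4] (no swap needed)

[29, 25, 22, 20, 13, 6, 12, 2, 9, 10, 4]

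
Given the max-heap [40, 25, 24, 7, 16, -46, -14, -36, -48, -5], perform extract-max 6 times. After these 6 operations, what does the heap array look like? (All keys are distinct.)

[-14, -36, -48, -46]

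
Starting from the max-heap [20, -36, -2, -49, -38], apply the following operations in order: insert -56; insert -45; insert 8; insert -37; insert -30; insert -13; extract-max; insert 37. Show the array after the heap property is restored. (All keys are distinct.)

[37, 8, -2, -36, -13, -56, -45, -49, -37, -38, -30]

insert -56:
  append -56 at index 5 → [20, -36, -2, -49, -38, -56] (no swap needed)
insert -45:
  append -45 at index 6 → [20, -36, -2, -49, -38, -56, -45] (no swap needed)
insert 8:
  append 8 at index 7 → [20, -36, -2, -49, -38, -56, -45, 8]
  8 > parent -49 at index 3, swap → [20, -36, -2, 8, -38, -56, -45, -49]
  8 > parent -36 at index 1, swap → [20, 8, -2, -36, -38, -56, -45, -49]
insert -37:
  append -37 at index 8 → [20, 8, -2, -36, -38, -56, -45, -49, -37] (no swap needed)
insert -30:
  append -30 at index 9 → [20, 8, -2, -36, -38, -56, -45, -49, -37, -30]
  -30 > parent -38 at index 4, swap → [20, 8, -2, -36, -30, -56, -45, -49, -37, -38]
insert -13:
  append -13 at index 10 → [20, 8, -2, -36, -30, -56, -45, -49, -37, -38, -13]
  -13 > parent -30 at index 4, swap → [20, 8, -2, -36, -13, -56, -45, -49, -37, -38, -30]
extract-max → returns 20:
  remove root 20; move last element -30 to root → [-30, 8, -2, -36, -13, -56, -45, -49, -37, -38]
  -30 vs larger child 8 at index 1, swap → [8, -30, -2, -36, -13, -56, -45, -49, -37, -38]
  -30 vs larger child -13 at index 4, swap → [8, -13, -2, -36, -30, -56, -45, -49, -37, -38]
insert 37:
  append 37 at index 10 → [8, -13, -2, -36, -30, -56, -45, -49, -37, -38, 37]
  37 > parent -30 at index 4, swap → [8, -13, -2, -36, 37, -56, -45, -49, -37, -38, -30]
  37 > parent -13 at index 1, swap → [8, 37, -2, -36, -13, -56, -45, -49, -37, -38, -30]
  37 > parent 8 at index 0, swap → [37, 8, -2, -36, -13, -56, -45, -49, -37, -38, -30]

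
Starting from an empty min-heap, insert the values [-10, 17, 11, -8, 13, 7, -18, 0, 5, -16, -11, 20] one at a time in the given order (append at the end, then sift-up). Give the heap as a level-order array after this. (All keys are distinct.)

[-18, -16, -10, 0, -11, 11, 7, 17, 5, 13, -8, 20]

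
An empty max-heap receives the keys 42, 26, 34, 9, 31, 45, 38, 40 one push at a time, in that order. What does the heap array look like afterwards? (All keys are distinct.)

[45, 40, 42, 31, 26, 34, 38, 9]

Insert 42:
  append 42 at index 0 → [42] (no swap needed)
Insert 26:
  append 26 at index 1 → [42, 26] (no swap needed)
Insert 34:
  append 34 at index 2 → [42, 26, 34] (no swap needed)
Insert 9:
  append 9 at index 3 → [42, 26, 34, 9] (no swap needed)
Insert 31:
  append 31 at index 4 → [42, 26, 34, 9, 31]
  31 > parent 26 at index 1, swap → [42, 31, 34, 9, 26]
Insert 45:
  append 45 at index 5 → [42, 31, 34, 9, 26, 45]
  45 > parent 34 at index 2, swap → [42, 31, 45, 9, 26, 34]
  45 > parent 42 at index 0, swap → [45, 31, 42, 9, 26, 34]
Insert 38:
  append 38 at index 6 → [45, 31, 42, 9, 26, 34, 38] (no swap needed)
Insert 40:
  append 40 at index 7 → [45, 31, 42, 9, 26, 34, 38, 40]
  40 > parent 9 at index 3, swap → [45, 31, 42, 40, 26, 34, 38, 9]
  40 > parent 31 at index 1, swap → [45, 40, 42, 31, 26, 34, 38, 9]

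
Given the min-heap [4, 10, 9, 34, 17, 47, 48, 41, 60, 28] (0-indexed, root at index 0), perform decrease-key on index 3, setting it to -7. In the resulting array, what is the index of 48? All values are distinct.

set index 3 from 34 to -7 → [4, 10, 9, -7, 17, 47, 48, 41, 60, 28]
-7 < parent 10 at index 1, swap → [4, -7, 9, 10, 17, 47, 48, 41, 60, 28]
-7 < parent 4 at index 0, swap → [-7, 4, 9, 10, 17, 47, 48, 41, 60, 28]
resulting array: [-7, 4, 9, 10, 17, 47, 48, 41, 60, 28]

6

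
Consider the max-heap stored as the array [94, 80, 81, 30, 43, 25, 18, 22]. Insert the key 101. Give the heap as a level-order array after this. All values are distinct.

append 101 at index 8 → [94, 80, 81, 30, 43, 25, 18, 22, 101]
101 > parent 30 at index 3, swap → [94, 80, 81, 101, 43, 25, 18, 22, 30]
101 > parent 80 at index 1, swap → [94, 101, 81, 80, 43, 25, 18, 22, 30]
101 > parent 94 at index 0, swap → [101, 94, 81, 80, 43, 25, 18, 22, 30]

[101, 94, 81, 80, 43, 25, 18, 22, 30]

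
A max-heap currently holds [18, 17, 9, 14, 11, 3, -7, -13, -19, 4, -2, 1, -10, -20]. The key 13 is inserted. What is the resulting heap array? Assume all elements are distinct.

[18, 17, 13, 14, 11, 3, 9, -13, -19, 4, -2, 1, -10, -20, -7]

append 13 at index 14 → [18, 17, 9, 14, 11, 3, -7, -13, -19, 4, -2, 1, -10, -20, 13]
13 > parent -7 at index 6, swap → [18, 17, 9, 14, 11, 3, 13, -13, -19, 4, -2, 1, -10, -20, -7]
13 > parent 9 at index 2, swap → [18, 17, 13, 14, 11, 3, 9, -13, -19, 4, -2, 1, -10, -20, -7]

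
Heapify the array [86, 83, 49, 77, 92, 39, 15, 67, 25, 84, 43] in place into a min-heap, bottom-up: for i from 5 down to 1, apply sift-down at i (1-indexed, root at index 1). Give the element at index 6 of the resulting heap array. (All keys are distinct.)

86

sift down from index 5:
  92 vs smaller child 43 at index 11, swap → [86, 83, 49, 77, 43, 39, 15, 67, 25, 84, 92]
sift down from index 4:
  77 vs smaller child 25 at index 9, swap → [86, 83, 49, 25, 43, 39, 15, 67, 77, 84, 92]
sift down from index 3:
  49 vs smaller child 15 at index 7, swap → [86, 83, 15, 25, 43, 39, 49, 67, 77, 84, 92]
sift down from index 2:
  83 vs smaller child 25 at index 4, swap → [86, 25, 15, 83, 43, 39, 49, 67, 77, 84, 92]
  83 vs smaller child 67 at index 8, swap → [86, 25, 15, 67, 43, 39, 49, 83, 77, 84, 92]
sift down from index 1:
  86 vs smaller child 15 at index 3, swap → [15, 25, 86, 67, 43, 39, 49, 83, 77, 84, 92]
  86 vs smaller child 39 at index 6, swap → [15, 25, 39, 67, 43, 86, 49, 83, 77, 84, 92]
resulting array: [15, 25, 39, 67, 43, 86, 49, 83, 77, 84, 92]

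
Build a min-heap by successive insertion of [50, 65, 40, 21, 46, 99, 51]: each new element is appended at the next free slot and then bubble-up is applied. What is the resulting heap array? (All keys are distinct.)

Insert 50:
  append 50 at index 0 → [50] (no swap needed)
Insert 65:
  append 65 at index 1 → [50, 65] (no swap needed)
Insert 40:
  append 40 at index 2 → [50, 65, 40]
  40 < parent 50 at index 0, swap → [40, 65, 50]
Insert 21:
  append 21 at index 3 → [40, 65, 50, 21]
  21 < parent 65 at index 1, swap → [40, 21, 50, 65]
  21 < parent 40 at index 0, swap → [21, 40, 50, 65]
Insert 46:
  append 46 at index 4 → [21, 40, 50, 65, 46] (no swap needed)
Insert 99:
  append 99 at index 5 → [21, 40, 50, 65, 46, 99] (no swap needed)
Insert 51:
  append 51 at index 6 → [21, 40, 50, 65, 46, 99, 51] (no swap needed)

[21, 40, 50, 65, 46, 99, 51]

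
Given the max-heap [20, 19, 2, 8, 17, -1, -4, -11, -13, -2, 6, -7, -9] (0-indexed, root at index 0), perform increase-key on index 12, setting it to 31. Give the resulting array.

[31, 19, 20, 8, 17, 2, -4, -11, -13, -2, 6, -7, -1]

set index 12 from -9 to 31 → [20, 19, 2, 8, 17, -1, -4, -11, -13, -2, 6, -7, 31]
31 > parent -1 at index 5, swap → [20, 19, 2, 8, 17, 31, -4, -11, -13, -2, 6, -7, -1]
31 > parent 2 at index 2, swap → [20, 19, 31, 8, 17, 2, -4, -11, -13, -2, 6, -7, -1]
31 > parent 20 at index 0, swap → [31, 19, 20, 8, 17, 2, -4, -11, -13, -2, 6, -7, -1]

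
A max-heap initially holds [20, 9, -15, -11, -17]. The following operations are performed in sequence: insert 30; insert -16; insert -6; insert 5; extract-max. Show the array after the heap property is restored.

[20, 9, -6, 5, -17, -15, -16, -11]

insert 30:
  append 30 at index 5 → [20, 9, -15, -11, -17, 30]
  30 > parent -15 at index 2, swap → [20, 9, 30, -11, -17, -15]
  30 > parent 20 at index 0, swap → [30, 9, 20, -11, -17, -15]
insert -16:
  append -16 at index 6 → [30, 9, 20, -11, -17, -15, -16] (no swap needed)
insert -6:
  append -6 at index 7 → [30, 9, 20, -11, -17, -15, -16, -6]
  -6 > parent -11 at index 3, swap → [30, 9, 20, -6, -17, -15, -16, -11]
insert 5:
  append 5 at index 8 → [30, 9, 20, -6, -17, -15, -16, -11, 5]
  5 > parent -6 at index 3, swap → [30, 9, 20, 5, -17, -15, -16, -11, -6]
extract-max → returns 30:
  remove root 30; move last element -6 to root → [-6, 9, 20, 5, -17, -15, -16, -11]
  -6 vs larger child 20 at index 2, swap → [20, 9, -6, 5, -17, -15, -16, -11]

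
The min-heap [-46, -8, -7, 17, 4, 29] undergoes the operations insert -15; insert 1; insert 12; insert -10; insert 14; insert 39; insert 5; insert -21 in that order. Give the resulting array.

[-46, -10, -21, 1, -8, 5, -15, 17, 12, 4, 14, 39, 29, -7]

insert -15:
  append -15 at index 6 → [-46, -8, -7, 17, 4, 29, -15]
  -15 < parent -7 at index 2, swap → [-46, -8, -15, 17, 4, 29, -7]
insert 1:
  append 1 at index 7 → [-46, -8, -15, 17, 4, 29, -7, 1]
  1 < parent 17 at index 3, swap → [-46, -8, -15, 1, 4, 29, -7, 17]
insert 12:
  append 12 at index 8 → [-46, -8, -15, 1, 4, 29, -7, 17, 12] (no swap needed)
insert -10:
  append -10 at index 9 → [-46, -8, -15, 1, 4, 29, -7, 17, 12, -10]
  -10 < parent 4 at index 4, swap → [-46, -8, -15, 1, -10, 29, -7, 17, 12, 4]
  -10 < parent -8 at index 1, swap → [-46, -10, -15, 1, -8, 29, -7, 17, 12, 4]
insert 14:
  append 14 at index 10 → [-46, -10, -15, 1, -8, 29, -7, 17, 12, 4, 14] (no swap needed)
insert 39:
  append 39 at index 11 → [-46, -10, -15, 1, -8, 29, -7, 17, 12, 4, 14, 39] (no swap needed)
insert 5:
  append 5 at index 12 → [-46, -10, -15, 1, -8, 29, -7, 17, 12, 4, 14, 39, 5]
  5 < parent 29 at index 5, swap → [-46, -10, -15, 1, -8, 5, -7, 17, 12, 4, 14, 39, 29]
insert -21:
  append -21 at index 13 → [-46, -10, -15, 1, -8, 5, -7, 17, 12, 4, 14, 39, 29, -21]
  -21 < parent -7 at index 6, swap → [-46, -10, -15, 1, -8, 5, -21, 17, 12, 4, 14, 39, 29, -7]
  -21 < parent -15 at index 2, swap → [-46, -10, -21, 1, -8, 5, -15, 17, 12, 4, 14, 39, 29, -7]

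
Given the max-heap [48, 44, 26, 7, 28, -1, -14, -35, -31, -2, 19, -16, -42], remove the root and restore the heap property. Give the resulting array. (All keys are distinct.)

remove root 48; move last element -42 to root → [-42, 44, 26, 7, 28, -1, -14, -35, -31, -2, 19, -16]
-42 vs larger child 44 at index 1, swap → [44, -42, 26, 7, 28, -1, -14, -35, -31, -2, 19, -16]
-42 vs larger child 28 at index 4, swap → [44, 28, 26, 7, -42, -1, -14, -35, -31, -2, 19, -16]
-42 vs larger child 19 at index 10, swap → [44, 28, 26, 7, 19, -1, -14, -35, -31, -2, -42, -16]

[44, 28, 26, 7, 19, -1, -14, -35, -31, -2, -42, -16]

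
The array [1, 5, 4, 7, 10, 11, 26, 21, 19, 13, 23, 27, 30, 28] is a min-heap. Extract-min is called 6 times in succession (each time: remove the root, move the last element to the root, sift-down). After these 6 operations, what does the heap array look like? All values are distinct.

[13, 19, 26, 21, 23, 27, 28, 30]

extract-min #1 returns 1:
  remove root 1; move last element 28 to root → [28, 5, 4, 7, 10, 11, 26, 21, 19, 13, 23, 27, 30]
  28 vs smaller child 4 at index 2, swap → [4, 5, 28, 7, 10, 11, 26, 21, 19, 13, 23, 27, 30]
  28 vs smaller child 11 at index 5, swap → [4, 5, 11, 7, 10, 28, 26, 21, 19, 13, 23, 27, 30]
  28 vs smaller child 27 at index 11, swap → [4, 5, 11, 7, 10, 27, 26, 21, 19, 13, 23, 28, 30]
extract-min #2 returns 4:
  remove root 4; move last element 30 to root → [30, 5, 11, 7, 10, 27, 26, 21, 19, 13, 23, 28]
  30 vs smaller child 5 at index 1, swap → [5, 30, 11, 7, 10, 27, 26, 21, 19, 13, 23, 28]
  30 vs smaller child 7 at index 3, swap → [5, 7, 11, 30, 10, 27, 26, 21, 19, 13, 23, 28]
  30 vs smaller child 19 at index 8, swap → [5, 7, 11, 19, 10, 27, 26, 21, 30, 13, 23, 28]
extract-min #3 returns 5:
  remove root 5; move last element 28 to root → [28, 7, 11, 19, 10, 27, 26, 21, 30, 13, 23]
  28 vs smaller child 7 at index 1, swap → [7, 28, 11, 19, 10, 27, 26, 21, 30, 13, 23]
  28 vs smaller child 10 at index 4, swap → [7, 10, 11, 19, 28, 27, 26, 21, 30, 13, 23]
  28 vs smaller child 13 at index 9, swap → [7, 10, 11, 19, 13, 27, 26, 21, 30, 28, 23]
extract-min #4 returns 7:
  remove root 7; move last element 23 to root → [23, 10, 11, 19, 13, 27, 26, 21, 30, 28]
  23 vs smaller child 10 at index 1, swap → [10, 23, 11, 19, 13, 27, 26, 21, 30, 28]
  23 vs smaller child 13 at index 4, swap → [10, 13, 11, 19, 23, 27, 26, 21, 30, 28]
extract-min #5 returns 10:
  remove root 10; move last element 28 to root → [28, 13, 11, 19, 23, 27, 26, 21, 30]
  28 vs smaller child 11 at index 2, swap → [11, 13, 28, 19, 23, 27, 26, 21, 30]
  28 vs smaller child 26 at index 6, swap → [11, 13, 26, 19, 23, 27, 28, 21, 30]
extract-min #6 returns 11:
  remove root 11; move last element 30 to root → [30, 13, 26, 19, 23, 27, 28, 21]
  30 vs smaller child 13 at index 1, swap → [13, 30, 26, 19, 23, 27, 28, 21]
  30 vs smaller child 19 at index 3, swap → [13, 19, 26, 30, 23, 27, 28, 21]
  30 vs only child 21 at index 7, swap → [13, 19, 26, 21, 23, 27, 28, 30]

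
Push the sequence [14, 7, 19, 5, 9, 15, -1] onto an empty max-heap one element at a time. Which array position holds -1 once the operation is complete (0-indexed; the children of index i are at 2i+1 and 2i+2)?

6

Insert 14:
  append 14 at index 0 → [14] (no swap needed)
Insert 7:
  append 7 at index 1 → [14, 7] (no swap needed)
Insert 19:
  append 19 at index 2 → [14, 7, 19]
  19 > parent 14 at index 0, swap → [19, 7, 14]
Insert 5:
  append 5 at index 3 → [19, 7, 14, 5] (no swap needed)
Insert 9:
  append 9 at index 4 → [19, 7, 14, 5, 9]
  9 > parent 7 at index 1, swap → [19, 9, 14, 5, 7]
Insert 15:
  append 15 at index 5 → [19, 9, 14, 5, 7, 15]
  15 > parent 14 at index 2, swap → [19, 9, 15, 5, 7, 14]
Insert -1:
  append -1 at index 6 → [19, 9, 15, 5, 7, 14, -1] (no swap needed)
resulting array: [19, 9, 15, 5, 7, 14, -1]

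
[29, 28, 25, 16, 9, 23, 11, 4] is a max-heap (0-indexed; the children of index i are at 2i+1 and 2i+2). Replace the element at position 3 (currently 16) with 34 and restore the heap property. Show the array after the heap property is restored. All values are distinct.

set index 3 from 16 to 34 → [29, 28, 25, 34, 9, 23, 11, 4]
34 > parent 28 at index 1, swap → [29, 34, 25, 28, 9, 23, 11, 4]
34 > parent 29 at index 0, swap → [34, 29, 25, 28, 9, 23, 11, 4]

[34, 29, 25, 28, 9, 23, 11, 4]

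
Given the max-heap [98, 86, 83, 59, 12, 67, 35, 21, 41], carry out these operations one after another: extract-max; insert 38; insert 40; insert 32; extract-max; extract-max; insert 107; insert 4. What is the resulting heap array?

extract-max → returns 98:
  remove root 98; move last element 41 to root → [41, 86, 83, 59, 12, 67, 35, 21]
  41 vs larger child 86 at index 1, swap → [86, 41, 83, 59, 12, 67, 35, 21]
  41 vs larger child 59 at index 3, swap → [86, 59, 83, 41, 12, 67, 35, 21]
insert 38:
  append 38 at index 8 → [86, 59, 83, 41, 12, 67, 35, 21, 38] (no swap needed)
insert 40:
  append 40 at index 9 → [86, 59, 83, 41, 12, 67, 35, 21, 38, 40]
  40 > parent 12 at index 4, swap → [86, 59, 83, 41, 40, 67, 35, 21, 38, 12]
insert 32:
  append 32 at index 10 → [86, 59, 83, 41, 40, 67, 35, 21, 38, 12, 32] (no swap needed)
extract-max → returns 86:
  remove root 86; move last element 32 to root → [32, 59, 83, 41, 40, 67, 35, 21, 38, 12]
  32 vs larger child 83 at index 2, swap → [83, 59, 32, 41, 40, 67, 35, 21, 38, 12]
  32 vs larger child 67 at index 5, swap → [83, 59, 67, 41, 40, 32, 35, 21, 38, 12]
extract-max → returns 83:
  remove root 83; move last element 12 to root → [12, 59, 67, 41, 40, 32, 35, 21, 38]
  12 vs larger child 67 at index 2, swap → [67, 59, 12, 41, 40, 32, 35, 21, 38]
  12 vs larger child 35 at index 6, swap → [67, 59, 35, 41, 40, 32, 12, 21, 38]
insert 107:
  append 107 at index 9 → [67, 59, 35, 41, 40, 32, 12, 21, 38, 107]
  107 > parent 40 at index 4, swap → [67, 59, 35, 41, 107, 32, 12, 21, 38, 40]
  107 > parent 59 at index 1, swap → [67, 107, 35, 41, 59, 32, 12, 21, 38, 40]
  107 > parent 67 at index 0, swap → [107, 67, 35, 41, 59, 32, 12, 21, 38, 40]
insert 4:
  append 4 at index 10 → [107, 67, 35, 41, 59, 32, 12, 21, 38, 40, 4] (no swap needed)

[107, 67, 35, 41, 59, 32, 12, 21, 38, 40, 4]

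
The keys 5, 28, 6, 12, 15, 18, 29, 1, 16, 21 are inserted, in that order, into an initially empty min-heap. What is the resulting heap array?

Insert 5:
  append 5 at index 0 → [5] (no swap needed)
Insert 28:
  append 28 at index 1 → [5, 28] (no swap needed)
Insert 6:
  append 6 at index 2 → [5, 28, 6] (no swap needed)
Insert 12:
  append 12 at index 3 → [5, 28, 6, 12]
  12 < parent 28 at index 1, swap → [5, 12, 6, 28]
Insert 15:
  append 15 at index 4 → [5, 12, 6, 28, 15] (no swap needed)
Insert 18:
  append 18 at index 5 → [5, 12, 6, 28, 15, 18] (no swap needed)
Insert 29:
  append 29 at index 6 → [5, 12, 6, 28, 15, 18, 29] (no swap needed)
Insert 1:
  append 1 at index 7 → [5, 12, 6, 28, 15, 18, 29, 1]
  1 < parent 28 at index 3, swap → [5, 12, 6, 1, 15, 18, 29, 28]
  1 < parent 12 at index 1, swap → [5, 1, 6, 12, 15, 18, 29, 28]
  1 < parent 5 at index 0, swap → [1, 5, 6, 12, 15, 18, 29, 28]
Insert 16:
  append 16 at index 8 → [1, 5, 6, 12, 15, 18, 29, 28, 16] (no swap needed)
Insert 21:
  append 21 at index 9 → [1, 5, 6, 12, 15, 18, 29, 28, 16, 21] (no swap needed)

[1, 5, 6, 12, 15, 18, 29, 28, 16, 21]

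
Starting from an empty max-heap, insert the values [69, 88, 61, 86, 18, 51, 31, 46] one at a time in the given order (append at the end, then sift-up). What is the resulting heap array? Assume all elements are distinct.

Insert 69:
  append 69 at index 0 → [69] (no swap needed)
Insert 88:
  append 88 at index 1 → [69, 88]
  88 > parent 69 at index 0, swap → [88, 69]
Insert 61:
  append 61 at index 2 → [88, 69, 61] (no swap needed)
Insert 86:
  append 86 at index 3 → [88, 69, 61, 86]
  86 > parent 69 at index 1, swap → [88, 86, 61, 69]
Insert 18:
  append 18 at index 4 → [88, 86, 61, 69, 18] (no swap needed)
Insert 51:
  append 51 at index 5 → [88, 86, 61, 69, 18, 51] (no swap needed)
Insert 31:
  append 31 at index 6 → [88, 86, 61, 69, 18, 51, 31] (no swap needed)
Insert 46:
  append 46 at index 7 → [88, 86, 61, 69, 18, 51, 31, 46] (no swap needed)

[88, 86, 61, 69, 18, 51, 31, 46]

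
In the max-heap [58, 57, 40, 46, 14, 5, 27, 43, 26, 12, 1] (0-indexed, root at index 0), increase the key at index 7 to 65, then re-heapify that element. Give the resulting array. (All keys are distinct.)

set index 7 from 43 to 65 → [58, 57, 40, 46, 14, 5, 27, 65, 26, 12, 1]
65 > parent 46 at index 3, swap → [58, 57, 40, 65, 14, 5, 27, 46, 26, 12, 1]
65 > parent 57 at index 1, swap → [58, 65, 40, 57, 14, 5, 27, 46, 26, 12, 1]
65 > parent 58 at index 0, swap → [65, 58, 40, 57, 14, 5, 27, 46, 26, 12, 1]

[65, 58, 40, 57, 14, 5, 27, 46, 26, 12, 1]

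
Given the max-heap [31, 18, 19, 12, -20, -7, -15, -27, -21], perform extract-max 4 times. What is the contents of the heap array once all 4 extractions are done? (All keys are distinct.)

extract-max #1 returns 31:
  remove root 31; move last element -21 to root → [-21, 18, 19, 12, -20, -7, -15, -27]
  -21 vs larger child 19 at index 2, swap → [19, 18, -21, 12, -20, -7, -15, -27]
  -21 vs larger child -7 at index 5, swap → [19, 18, -7, 12, -20, -21, -15, -27]
extract-max #2 returns 19:
  remove root 19; move last element -27 to root → [-27, 18, -7, 12, -20, -21, -15]
  -27 vs larger child 18 at index 1, swap → [18, -27, -7, 12, -20, -21, -15]
  -27 vs larger child 12 at index 3, swap → [18, 12, -7, -27, -20, -21, -15]
extract-max #3 returns 18:
  remove root 18; move last element -15 to root → [-15, 12, -7, -27, -20, -21]
  -15 vs larger child 12 at index 1, swap → [12, -15, -7, -27, -20, -21]
extract-max #4 returns 12:
  remove root 12; move last element -21 to root → [-21, -15, -7, -27, -20]
  -21 vs larger child -7 at index 2, swap → [-7, -15, -21, -27, -20]

[-7, -15, -21, -27, -20]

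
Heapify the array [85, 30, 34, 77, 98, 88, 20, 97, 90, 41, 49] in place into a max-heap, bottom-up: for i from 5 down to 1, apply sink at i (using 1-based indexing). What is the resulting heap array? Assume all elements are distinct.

[98, 97, 88, 90, 49, 34, 20, 77, 85, 41, 30]

sift down from index 5: already satisfies heap property
sift down from index 4:
  77 vs larger child 97 at index 8, swap → [85, 30, 34, 97, 98, 88, 20, 77, 90, 41, 49]
sift down from index 3:
  34 vs larger child 88 at index 6, swap → [85, 30, 88, 97, 98, 34, 20, 77, 90, 41, 49]
sift down from index 2:
  30 vs larger child 98 at index 5, swap → [85, 98, 88, 97, 30, 34, 20, 77, 90, 41, 49]
  30 vs larger child 49 at index 11, swap → [85, 98, 88, 97, 49, 34, 20, 77, 90, 41, 30]
sift down from index 1:
  85 vs larger child 98 at index 2, swap → [98, 85, 88, 97, 49, 34, 20, 77, 90, 41, 30]
  85 vs larger child 97 at index 4, swap → [98, 97, 88, 85, 49, 34, 20, 77, 90, 41, 30]
  85 vs larger child 90 at index 9, swap → [98, 97, 88, 90, 49, 34, 20, 77, 85, 41, 30]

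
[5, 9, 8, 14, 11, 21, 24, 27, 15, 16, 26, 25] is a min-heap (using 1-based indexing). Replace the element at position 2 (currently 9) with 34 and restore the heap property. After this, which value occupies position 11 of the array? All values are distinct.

26

set index 2 from 9 to 34 → [5, 34, 8, 14, 11, 21, 24, 27, 15, 16, 26, 25]
34 vs smaller child 11 at index 5, swap → [5, 11, 8, 14, 34, 21, 24, 27, 15, 16, 26, 25]
34 vs smaller child 16 at index 10, swap → [5, 11, 8, 14, 16, 21, 24, 27, 15, 34, 26, 25]
resulting array: [5, 11, 8, 14, 16, 21, 24, 27, 15, 34, 26, 25]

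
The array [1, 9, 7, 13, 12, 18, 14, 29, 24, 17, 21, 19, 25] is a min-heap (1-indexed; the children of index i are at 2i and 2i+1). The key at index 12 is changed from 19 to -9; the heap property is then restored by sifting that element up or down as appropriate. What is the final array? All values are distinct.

set index 12 from 19 to -9 → [1, 9, 7, 13, 12, 18, 14, 29, 24, 17, 21, -9, 25]
-9 < parent 18 at index 6, swap → [1, 9, 7, 13, 12, -9, 14, 29, 24, 17, 21, 18, 25]
-9 < parent 7 at index 3, swap → [1, 9, -9, 13, 12, 7, 14, 29, 24, 17, 21, 18, 25]
-9 < parent 1 at index 1, swap → [-9, 9, 1, 13, 12, 7, 14, 29, 24, 17, 21, 18, 25]

[-9, 9, 1, 13, 12, 7, 14, 29, 24, 17, 21, 18, 25]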